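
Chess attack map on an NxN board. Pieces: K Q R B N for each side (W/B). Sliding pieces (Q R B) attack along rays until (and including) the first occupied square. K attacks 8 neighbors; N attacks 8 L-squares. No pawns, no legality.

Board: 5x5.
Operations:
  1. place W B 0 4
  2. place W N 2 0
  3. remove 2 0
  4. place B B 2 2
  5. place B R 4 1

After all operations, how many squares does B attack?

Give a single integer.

Op 1: place WB@(0,4)
Op 2: place WN@(2,0)
Op 3: remove (2,0)
Op 4: place BB@(2,2)
Op 5: place BR@(4,1)
Per-piece attacks for B:
  BB@(2,2): attacks (3,3) (4,4) (3,1) (4,0) (1,3) (0,4) (1,1) (0,0) [ray(-1,1) blocked at (0,4)]
  BR@(4,1): attacks (4,2) (4,3) (4,4) (4,0) (3,1) (2,1) (1,1) (0,1)
Union (12 distinct): (0,0) (0,1) (0,4) (1,1) (1,3) (2,1) (3,1) (3,3) (4,0) (4,2) (4,3) (4,4)

Answer: 12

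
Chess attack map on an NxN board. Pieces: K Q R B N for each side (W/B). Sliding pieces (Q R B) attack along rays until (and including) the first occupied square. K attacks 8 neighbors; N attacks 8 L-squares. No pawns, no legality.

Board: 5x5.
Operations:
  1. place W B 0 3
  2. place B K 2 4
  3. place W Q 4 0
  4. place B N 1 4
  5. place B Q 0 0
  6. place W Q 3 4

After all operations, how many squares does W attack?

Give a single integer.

Answer: 20

Derivation:
Op 1: place WB@(0,3)
Op 2: place BK@(2,4)
Op 3: place WQ@(4,0)
Op 4: place BN@(1,4)
Op 5: place BQ@(0,0)
Op 6: place WQ@(3,4)
Per-piece attacks for W:
  WB@(0,3): attacks (1,4) (1,2) (2,1) (3,0) [ray(1,1) blocked at (1,4)]
  WQ@(3,4): attacks (3,3) (3,2) (3,1) (3,0) (4,4) (2,4) (4,3) (2,3) (1,2) (0,1) [ray(-1,0) blocked at (2,4)]
  WQ@(4,0): attacks (4,1) (4,2) (4,3) (4,4) (3,0) (2,0) (1,0) (0,0) (3,1) (2,2) (1,3) (0,4) [ray(-1,0) blocked at (0,0)]
Union (20 distinct): (0,0) (0,1) (0,4) (1,0) (1,2) (1,3) (1,4) (2,0) (2,1) (2,2) (2,3) (2,4) (3,0) (3,1) (3,2) (3,3) (4,1) (4,2) (4,3) (4,4)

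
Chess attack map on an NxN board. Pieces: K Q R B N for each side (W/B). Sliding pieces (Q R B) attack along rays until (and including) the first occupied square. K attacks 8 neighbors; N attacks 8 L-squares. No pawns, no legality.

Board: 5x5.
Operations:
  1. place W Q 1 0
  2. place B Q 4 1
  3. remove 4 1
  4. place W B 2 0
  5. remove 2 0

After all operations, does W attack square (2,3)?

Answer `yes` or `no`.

Op 1: place WQ@(1,0)
Op 2: place BQ@(4,1)
Op 3: remove (4,1)
Op 4: place WB@(2,0)
Op 5: remove (2,0)
Per-piece attacks for W:
  WQ@(1,0): attacks (1,1) (1,2) (1,3) (1,4) (2,0) (3,0) (4,0) (0,0) (2,1) (3,2) (4,3) (0,1)
W attacks (2,3): no

Answer: no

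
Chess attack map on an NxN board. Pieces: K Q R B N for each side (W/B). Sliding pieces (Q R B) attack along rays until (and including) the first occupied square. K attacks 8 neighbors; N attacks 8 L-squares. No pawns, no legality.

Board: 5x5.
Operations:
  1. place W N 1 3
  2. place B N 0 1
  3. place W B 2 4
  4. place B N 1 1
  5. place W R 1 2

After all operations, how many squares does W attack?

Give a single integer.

Op 1: place WN@(1,3)
Op 2: place BN@(0,1)
Op 3: place WB@(2,4)
Op 4: place BN@(1,1)
Op 5: place WR@(1,2)
Per-piece attacks for W:
  WR@(1,2): attacks (1,3) (1,1) (2,2) (3,2) (4,2) (0,2) [ray(0,1) blocked at (1,3); ray(0,-1) blocked at (1,1)]
  WN@(1,3): attacks (3,4) (2,1) (3,2) (0,1)
  WB@(2,4): attacks (3,3) (4,2) (1,3) [ray(-1,-1) blocked at (1,3)]
Union (10 distinct): (0,1) (0,2) (1,1) (1,3) (2,1) (2,2) (3,2) (3,3) (3,4) (4,2)

Answer: 10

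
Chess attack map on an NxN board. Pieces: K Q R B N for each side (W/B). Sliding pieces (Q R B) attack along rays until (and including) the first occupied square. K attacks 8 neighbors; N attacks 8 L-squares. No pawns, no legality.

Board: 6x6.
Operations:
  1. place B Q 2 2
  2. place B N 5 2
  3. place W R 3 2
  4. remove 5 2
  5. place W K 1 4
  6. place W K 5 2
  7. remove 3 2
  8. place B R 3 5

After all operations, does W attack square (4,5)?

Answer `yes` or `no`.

Op 1: place BQ@(2,2)
Op 2: place BN@(5,2)
Op 3: place WR@(3,2)
Op 4: remove (5,2)
Op 5: place WK@(1,4)
Op 6: place WK@(5,2)
Op 7: remove (3,2)
Op 8: place BR@(3,5)
Per-piece attacks for W:
  WK@(1,4): attacks (1,5) (1,3) (2,4) (0,4) (2,5) (2,3) (0,5) (0,3)
  WK@(5,2): attacks (5,3) (5,1) (4,2) (4,3) (4,1)
W attacks (4,5): no

Answer: no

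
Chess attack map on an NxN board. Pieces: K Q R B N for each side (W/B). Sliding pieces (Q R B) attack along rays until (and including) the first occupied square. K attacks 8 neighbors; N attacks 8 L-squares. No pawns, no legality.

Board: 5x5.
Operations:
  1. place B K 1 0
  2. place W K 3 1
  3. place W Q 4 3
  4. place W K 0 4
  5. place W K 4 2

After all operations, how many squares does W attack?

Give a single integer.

Op 1: place BK@(1,0)
Op 2: place WK@(3,1)
Op 3: place WQ@(4,3)
Op 4: place WK@(0,4)
Op 5: place WK@(4,2)
Per-piece attacks for W:
  WK@(0,4): attacks (0,3) (1,4) (1,3)
  WK@(3,1): attacks (3,2) (3,0) (4,1) (2,1) (4,2) (4,0) (2,2) (2,0)
  WK@(4,2): attacks (4,3) (4,1) (3,2) (3,3) (3,1)
  WQ@(4,3): attacks (4,4) (4,2) (3,3) (2,3) (1,3) (0,3) (3,4) (3,2) (2,1) (1,0) [ray(0,-1) blocked at (4,2); ray(-1,-1) blocked at (1,0)]
Union (18 distinct): (0,3) (1,0) (1,3) (1,4) (2,0) (2,1) (2,2) (2,3) (3,0) (3,1) (3,2) (3,3) (3,4) (4,0) (4,1) (4,2) (4,3) (4,4)

Answer: 18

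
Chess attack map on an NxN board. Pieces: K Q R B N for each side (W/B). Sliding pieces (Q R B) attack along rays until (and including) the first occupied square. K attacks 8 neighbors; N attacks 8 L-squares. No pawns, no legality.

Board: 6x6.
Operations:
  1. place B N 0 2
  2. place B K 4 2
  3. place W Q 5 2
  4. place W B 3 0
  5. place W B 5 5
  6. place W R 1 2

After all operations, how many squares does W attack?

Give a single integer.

Op 1: place BN@(0,2)
Op 2: place BK@(4,2)
Op 3: place WQ@(5,2)
Op 4: place WB@(3,0)
Op 5: place WB@(5,5)
Op 6: place WR@(1,2)
Per-piece attacks for W:
  WR@(1,2): attacks (1,3) (1,4) (1,5) (1,1) (1,0) (2,2) (3,2) (4,2) (0,2) [ray(1,0) blocked at (4,2); ray(-1,0) blocked at (0,2)]
  WB@(3,0): attacks (4,1) (5,2) (2,1) (1,2) [ray(1,1) blocked at (5,2); ray(-1,1) blocked at (1,2)]
  WQ@(5,2): attacks (5,3) (5,4) (5,5) (5,1) (5,0) (4,2) (4,3) (3,4) (2,5) (4,1) (3,0) [ray(0,1) blocked at (5,5); ray(-1,0) blocked at (4,2); ray(-1,-1) blocked at (3,0)]
  WB@(5,5): attacks (4,4) (3,3) (2,2) (1,1) (0,0)
Union (25 distinct): (0,0) (0,2) (1,0) (1,1) (1,2) (1,3) (1,4) (1,5) (2,1) (2,2) (2,5) (3,0) (3,2) (3,3) (3,4) (4,1) (4,2) (4,3) (4,4) (5,0) (5,1) (5,2) (5,3) (5,4) (5,5)

Answer: 25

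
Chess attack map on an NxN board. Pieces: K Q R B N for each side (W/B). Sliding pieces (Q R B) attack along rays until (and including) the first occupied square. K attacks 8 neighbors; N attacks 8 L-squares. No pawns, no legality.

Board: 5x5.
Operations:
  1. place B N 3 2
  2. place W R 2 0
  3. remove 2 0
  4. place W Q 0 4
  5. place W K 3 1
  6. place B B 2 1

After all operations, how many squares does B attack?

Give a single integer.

Answer: 11

Derivation:
Op 1: place BN@(3,2)
Op 2: place WR@(2,0)
Op 3: remove (2,0)
Op 4: place WQ@(0,4)
Op 5: place WK@(3,1)
Op 6: place BB@(2,1)
Per-piece attacks for B:
  BB@(2,1): attacks (3,2) (3,0) (1,2) (0,3) (1,0) [ray(1,1) blocked at (3,2)]
  BN@(3,2): attacks (4,4) (2,4) (1,3) (4,0) (2,0) (1,1)
Union (11 distinct): (0,3) (1,0) (1,1) (1,2) (1,3) (2,0) (2,4) (3,0) (3,2) (4,0) (4,4)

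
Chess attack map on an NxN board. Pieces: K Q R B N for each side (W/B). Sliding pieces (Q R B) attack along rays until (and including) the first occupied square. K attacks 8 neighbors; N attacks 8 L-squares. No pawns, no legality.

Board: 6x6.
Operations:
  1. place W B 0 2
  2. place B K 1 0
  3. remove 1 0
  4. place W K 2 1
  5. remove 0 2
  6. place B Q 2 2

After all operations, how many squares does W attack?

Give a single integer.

Op 1: place WB@(0,2)
Op 2: place BK@(1,0)
Op 3: remove (1,0)
Op 4: place WK@(2,1)
Op 5: remove (0,2)
Op 6: place BQ@(2,2)
Per-piece attacks for W:
  WK@(2,1): attacks (2,2) (2,0) (3,1) (1,1) (3,2) (3,0) (1,2) (1,0)
Union (8 distinct): (1,0) (1,1) (1,2) (2,0) (2,2) (3,0) (3,1) (3,2)

Answer: 8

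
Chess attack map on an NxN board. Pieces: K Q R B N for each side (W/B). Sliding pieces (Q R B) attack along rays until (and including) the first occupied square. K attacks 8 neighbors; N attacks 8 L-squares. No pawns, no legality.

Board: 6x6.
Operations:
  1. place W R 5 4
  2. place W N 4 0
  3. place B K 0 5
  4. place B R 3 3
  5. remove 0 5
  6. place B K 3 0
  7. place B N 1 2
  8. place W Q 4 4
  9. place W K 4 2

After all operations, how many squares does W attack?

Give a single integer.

Answer: 20

Derivation:
Op 1: place WR@(5,4)
Op 2: place WN@(4,0)
Op 3: place BK@(0,5)
Op 4: place BR@(3,3)
Op 5: remove (0,5)
Op 6: place BK@(3,0)
Op 7: place BN@(1,2)
Op 8: place WQ@(4,4)
Op 9: place WK@(4,2)
Per-piece attacks for W:
  WN@(4,0): attacks (5,2) (3,2) (2,1)
  WK@(4,2): attacks (4,3) (4,1) (5,2) (3,2) (5,3) (5,1) (3,3) (3,1)
  WQ@(4,4): attacks (4,5) (4,3) (4,2) (5,4) (3,4) (2,4) (1,4) (0,4) (5,5) (5,3) (3,5) (3,3) [ray(0,-1) blocked at (4,2); ray(1,0) blocked at (5,4); ray(-1,-1) blocked at (3,3)]
  WR@(5,4): attacks (5,5) (5,3) (5,2) (5,1) (5,0) (4,4) [ray(-1,0) blocked at (4,4)]
Union (20 distinct): (0,4) (1,4) (2,1) (2,4) (3,1) (3,2) (3,3) (3,4) (3,5) (4,1) (4,2) (4,3) (4,4) (4,5) (5,0) (5,1) (5,2) (5,3) (5,4) (5,5)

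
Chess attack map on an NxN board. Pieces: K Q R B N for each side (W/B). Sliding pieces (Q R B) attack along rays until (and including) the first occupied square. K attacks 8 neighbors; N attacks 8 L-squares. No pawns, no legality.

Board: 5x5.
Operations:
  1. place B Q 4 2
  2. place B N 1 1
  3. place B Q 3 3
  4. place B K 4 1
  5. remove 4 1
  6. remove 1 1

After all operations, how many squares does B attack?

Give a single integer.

Answer: 20

Derivation:
Op 1: place BQ@(4,2)
Op 2: place BN@(1,1)
Op 3: place BQ@(3,3)
Op 4: place BK@(4,1)
Op 5: remove (4,1)
Op 6: remove (1,1)
Per-piece attacks for B:
  BQ@(3,3): attacks (3,4) (3,2) (3,1) (3,0) (4,3) (2,3) (1,3) (0,3) (4,4) (4,2) (2,4) (2,2) (1,1) (0,0) [ray(1,-1) blocked at (4,2)]
  BQ@(4,2): attacks (4,3) (4,4) (4,1) (4,0) (3,2) (2,2) (1,2) (0,2) (3,3) (3,1) (2,0) [ray(-1,1) blocked at (3,3)]
Union (20 distinct): (0,0) (0,2) (0,3) (1,1) (1,2) (1,3) (2,0) (2,2) (2,3) (2,4) (3,0) (3,1) (3,2) (3,3) (3,4) (4,0) (4,1) (4,2) (4,3) (4,4)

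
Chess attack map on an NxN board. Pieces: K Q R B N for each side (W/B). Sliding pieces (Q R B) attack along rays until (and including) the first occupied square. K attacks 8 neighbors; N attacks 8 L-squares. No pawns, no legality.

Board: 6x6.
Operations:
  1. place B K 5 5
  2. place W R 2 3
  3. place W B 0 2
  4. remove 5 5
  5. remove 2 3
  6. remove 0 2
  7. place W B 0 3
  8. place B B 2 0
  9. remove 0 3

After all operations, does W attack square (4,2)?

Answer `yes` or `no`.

Answer: no

Derivation:
Op 1: place BK@(5,5)
Op 2: place WR@(2,3)
Op 3: place WB@(0,2)
Op 4: remove (5,5)
Op 5: remove (2,3)
Op 6: remove (0,2)
Op 7: place WB@(0,3)
Op 8: place BB@(2,0)
Op 9: remove (0,3)
Per-piece attacks for W:
W attacks (4,2): no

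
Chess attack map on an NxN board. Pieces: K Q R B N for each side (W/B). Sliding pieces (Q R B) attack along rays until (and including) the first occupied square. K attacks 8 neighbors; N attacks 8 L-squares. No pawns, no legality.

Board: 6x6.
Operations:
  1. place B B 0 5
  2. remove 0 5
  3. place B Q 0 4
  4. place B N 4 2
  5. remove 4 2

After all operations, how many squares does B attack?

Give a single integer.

Answer: 15

Derivation:
Op 1: place BB@(0,5)
Op 2: remove (0,5)
Op 3: place BQ@(0,4)
Op 4: place BN@(4,2)
Op 5: remove (4,2)
Per-piece attacks for B:
  BQ@(0,4): attacks (0,5) (0,3) (0,2) (0,1) (0,0) (1,4) (2,4) (3,4) (4,4) (5,4) (1,5) (1,3) (2,2) (3,1) (4,0)
Union (15 distinct): (0,0) (0,1) (0,2) (0,3) (0,5) (1,3) (1,4) (1,5) (2,2) (2,4) (3,1) (3,4) (4,0) (4,4) (5,4)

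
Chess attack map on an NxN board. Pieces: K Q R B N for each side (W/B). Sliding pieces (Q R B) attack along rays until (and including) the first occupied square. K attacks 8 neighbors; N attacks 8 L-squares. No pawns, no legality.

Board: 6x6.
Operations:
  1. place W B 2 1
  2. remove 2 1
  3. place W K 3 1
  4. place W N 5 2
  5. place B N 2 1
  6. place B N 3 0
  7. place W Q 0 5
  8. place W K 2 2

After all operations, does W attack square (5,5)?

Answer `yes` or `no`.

Answer: yes

Derivation:
Op 1: place WB@(2,1)
Op 2: remove (2,1)
Op 3: place WK@(3,1)
Op 4: place WN@(5,2)
Op 5: place BN@(2,1)
Op 6: place BN@(3,0)
Op 7: place WQ@(0,5)
Op 8: place WK@(2,2)
Per-piece attacks for W:
  WQ@(0,5): attacks (0,4) (0,3) (0,2) (0,1) (0,0) (1,5) (2,5) (3,5) (4,5) (5,5) (1,4) (2,3) (3,2) (4,1) (5,0)
  WK@(2,2): attacks (2,3) (2,1) (3,2) (1,2) (3,3) (3,1) (1,3) (1,1)
  WK@(3,1): attacks (3,2) (3,0) (4,1) (2,1) (4,2) (4,0) (2,2) (2,0)
  WN@(5,2): attacks (4,4) (3,3) (4,0) (3,1)
W attacks (5,5): yes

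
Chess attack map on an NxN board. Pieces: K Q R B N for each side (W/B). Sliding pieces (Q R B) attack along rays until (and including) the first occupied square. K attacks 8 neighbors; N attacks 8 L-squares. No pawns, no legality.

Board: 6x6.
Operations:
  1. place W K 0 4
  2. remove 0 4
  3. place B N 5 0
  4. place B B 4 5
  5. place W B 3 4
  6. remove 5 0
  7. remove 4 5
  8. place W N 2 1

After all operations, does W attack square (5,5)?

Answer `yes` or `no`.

Op 1: place WK@(0,4)
Op 2: remove (0,4)
Op 3: place BN@(5,0)
Op 4: place BB@(4,5)
Op 5: place WB@(3,4)
Op 6: remove (5,0)
Op 7: remove (4,5)
Op 8: place WN@(2,1)
Per-piece attacks for W:
  WN@(2,1): attacks (3,3) (4,2) (1,3) (0,2) (4,0) (0,0)
  WB@(3,4): attacks (4,5) (4,3) (5,2) (2,5) (2,3) (1,2) (0,1)
W attacks (5,5): no

Answer: no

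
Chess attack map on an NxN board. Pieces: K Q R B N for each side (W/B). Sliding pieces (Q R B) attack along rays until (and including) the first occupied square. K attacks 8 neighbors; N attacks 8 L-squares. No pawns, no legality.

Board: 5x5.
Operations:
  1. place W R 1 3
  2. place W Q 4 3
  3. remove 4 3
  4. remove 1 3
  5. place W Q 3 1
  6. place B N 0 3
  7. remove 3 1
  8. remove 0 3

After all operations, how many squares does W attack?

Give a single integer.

Op 1: place WR@(1,3)
Op 2: place WQ@(4,3)
Op 3: remove (4,3)
Op 4: remove (1,3)
Op 5: place WQ@(3,1)
Op 6: place BN@(0,3)
Op 7: remove (3,1)
Op 8: remove (0,3)
Per-piece attacks for W:
Union (0 distinct): (none)

Answer: 0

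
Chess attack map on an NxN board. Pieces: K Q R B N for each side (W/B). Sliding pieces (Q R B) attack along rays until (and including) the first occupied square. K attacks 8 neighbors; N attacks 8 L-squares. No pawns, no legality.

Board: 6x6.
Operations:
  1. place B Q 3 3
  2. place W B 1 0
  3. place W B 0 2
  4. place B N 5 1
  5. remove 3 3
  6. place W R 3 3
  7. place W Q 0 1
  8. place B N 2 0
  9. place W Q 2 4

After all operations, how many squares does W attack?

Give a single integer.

Answer: 30

Derivation:
Op 1: place BQ@(3,3)
Op 2: place WB@(1,0)
Op 3: place WB@(0,2)
Op 4: place BN@(5,1)
Op 5: remove (3,3)
Op 6: place WR@(3,3)
Op 7: place WQ@(0,1)
Op 8: place BN@(2,0)
Op 9: place WQ@(2,4)
Per-piece attacks for W:
  WQ@(0,1): attacks (0,2) (0,0) (1,1) (2,1) (3,1) (4,1) (5,1) (1,2) (2,3) (3,4) (4,5) (1,0) [ray(0,1) blocked at (0,2); ray(1,0) blocked at (5,1); ray(1,-1) blocked at (1,0)]
  WB@(0,2): attacks (1,3) (2,4) (1,1) (2,0) [ray(1,1) blocked at (2,4); ray(1,-1) blocked at (2,0)]
  WB@(1,0): attacks (2,1) (3,2) (4,3) (5,4) (0,1) [ray(-1,1) blocked at (0,1)]
  WQ@(2,4): attacks (2,5) (2,3) (2,2) (2,1) (2,0) (3,4) (4,4) (5,4) (1,4) (0,4) (3,5) (3,3) (1,5) (1,3) (0,2) [ray(0,-1) blocked at (2,0); ray(1,-1) blocked at (3,3); ray(-1,-1) blocked at (0,2)]
  WR@(3,3): attacks (3,4) (3,5) (3,2) (3,1) (3,0) (4,3) (5,3) (2,3) (1,3) (0,3)
Union (30 distinct): (0,0) (0,1) (0,2) (0,3) (0,4) (1,0) (1,1) (1,2) (1,3) (1,4) (1,5) (2,0) (2,1) (2,2) (2,3) (2,4) (2,5) (3,0) (3,1) (3,2) (3,3) (3,4) (3,5) (4,1) (4,3) (4,4) (4,5) (5,1) (5,3) (5,4)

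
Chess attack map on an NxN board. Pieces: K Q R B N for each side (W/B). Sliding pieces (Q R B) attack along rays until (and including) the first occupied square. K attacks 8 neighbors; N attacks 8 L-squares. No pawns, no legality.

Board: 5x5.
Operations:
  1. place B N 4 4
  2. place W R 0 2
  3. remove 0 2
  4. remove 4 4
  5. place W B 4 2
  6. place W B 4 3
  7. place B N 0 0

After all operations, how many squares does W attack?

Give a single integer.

Op 1: place BN@(4,4)
Op 2: place WR@(0,2)
Op 3: remove (0,2)
Op 4: remove (4,4)
Op 5: place WB@(4,2)
Op 6: place WB@(4,3)
Op 7: place BN@(0,0)
Per-piece attacks for W:
  WB@(4,2): attacks (3,3) (2,4) (3,1) (2,0)
  WB@(4,3): attacks (3,4) (3,2) (2,1) (1,0)
Union (8 distinct): (1,0) (2,0) (2,1) (2,4) (3,1) (3,2) (3,3) (3,4)

Answer: 8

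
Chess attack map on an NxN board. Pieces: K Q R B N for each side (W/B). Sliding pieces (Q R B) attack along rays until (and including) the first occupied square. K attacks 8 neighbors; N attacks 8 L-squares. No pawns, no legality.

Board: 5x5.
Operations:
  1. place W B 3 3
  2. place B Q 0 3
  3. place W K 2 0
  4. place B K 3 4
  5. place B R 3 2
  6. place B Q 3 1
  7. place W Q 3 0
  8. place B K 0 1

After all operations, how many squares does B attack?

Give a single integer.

Answer: 23

Derivation:
Op 1: place WB@(3,3)
Op 2: place BQ@(0,3)
Op 3: place WK@(2,0)
Op 4: place BK@(3,4)
Op 5: place BR@(3,2)
Op 6: place BQ@(3,1)
Op 7: place WQ@(3,0)
Op 8: place BK@(0,1)
Per-piece attacks for B:
  BK@(0,1): attacks (0,2) (0,0) (1,1) (1,2) (1,0)
  BQ@(0,3): attacks (0,4) (0,2) (0,1) (1,3) (2,3) (3,3) (1,4) (1,2) (2,1) (3,0) [ray(0,-1) blocked at (0,1); ray(1,0) blocked at (3,3); ray(1,-1) blocked at (3,0)]
  BQ@(3,1): attacks (3,2) (3,0) (4,1) (2,1) (1,1) (0,1) (4,2) (4,0) (2,2) (1,3) (0,4) (2,0) [ray(0,1) blocked at (3,2); ray(0,-1) blocked at (3,0); ray(-1,0) blocked at (0,1); ray(-1,-1) blocked at (2,0)]
  BR@(3,2): attacks (3,3) (3,1) (4,2) (2,2) (1,2) (0,2) [ray(0,1) blocked at (3,3); ray(0,-1) blocked at (3,1)]
  BK@(3,4): attacks (3,3) (4,4) (2,4) (4,3) (2,3)
Union (23 distinct): (0,0) (0,1) (0,2) (0,4) (1,0) (1,1) (1,2) (1,3) (1,4) (2,0) (2,1) (2,2) (2,3) (2,4) (3,0) (3,1) (3,2) (3,3) (4,0) (4,1) (4,2) (4,3) (4,4)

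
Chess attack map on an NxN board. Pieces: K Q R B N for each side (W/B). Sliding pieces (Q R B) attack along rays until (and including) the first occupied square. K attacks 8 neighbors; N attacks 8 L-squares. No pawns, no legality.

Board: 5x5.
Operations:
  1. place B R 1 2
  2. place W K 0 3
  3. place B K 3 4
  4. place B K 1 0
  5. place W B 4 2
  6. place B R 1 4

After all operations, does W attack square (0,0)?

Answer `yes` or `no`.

Op 1: place BR@(1,2)
Op 2: place WK@(0,3)
Op 3: place BK@(3,4)
Op 4: place BK@(1,0)
Op 5: place WB@(4,2)
Op 6: place BR@(1,4)
Per-piece attacks for W:
  WK@(0,3): attacks (0,4) (0,2) (1,3) (1,4) (1,2)
  WB@(4,2): attacks (3,3) (2,4) (3,1) (2,0)
W attacks (0,0): no

Answer: no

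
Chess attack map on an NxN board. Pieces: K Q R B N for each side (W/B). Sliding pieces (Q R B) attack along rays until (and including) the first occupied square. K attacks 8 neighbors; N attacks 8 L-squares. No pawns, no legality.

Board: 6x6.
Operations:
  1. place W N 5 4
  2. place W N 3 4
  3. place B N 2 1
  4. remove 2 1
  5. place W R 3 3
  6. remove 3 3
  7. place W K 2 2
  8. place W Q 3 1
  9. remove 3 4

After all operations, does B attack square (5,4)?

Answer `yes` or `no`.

Op 1: place WN@(5,4)
Op 2: place WN@(3,4)
Op 3: place BN@(2,1)
Op 4: remove (2,1)
Op 5: place WR@(3,3)
Op 6: remove (3,3)
Op 7: place WK@(2,2)
Op 8: place WQ@(3,1)
Op 9: remove (3,4)
Per-piece attacks for B:
B attacks (5,4): no

Answer: no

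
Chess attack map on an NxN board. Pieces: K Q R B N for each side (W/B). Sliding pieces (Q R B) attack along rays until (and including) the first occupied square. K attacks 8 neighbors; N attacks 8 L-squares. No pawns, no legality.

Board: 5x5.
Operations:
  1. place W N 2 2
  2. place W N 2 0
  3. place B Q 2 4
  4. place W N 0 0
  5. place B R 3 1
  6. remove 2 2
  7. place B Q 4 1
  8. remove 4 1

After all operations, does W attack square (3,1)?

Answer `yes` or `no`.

Answer: no

Derivation:
Op 1: place WN@(2,2)
Op 2: place WN@(2,0)
Op 3: place BQ@(2,4)
Op 4: place WN@(0,0)
Op 5: place BR@(3,1)
Op 6: remove (2,2)
Op 7: place BQ@(4,1)
Op 8: remove (4,1)
Per-piece attacks for W:
  WN@(0,0): attacks (1,2) (2,1)
  WN@(2,0): attacks (3,2) (4,1) (1,2) (0,1)
W attacks (3,1): no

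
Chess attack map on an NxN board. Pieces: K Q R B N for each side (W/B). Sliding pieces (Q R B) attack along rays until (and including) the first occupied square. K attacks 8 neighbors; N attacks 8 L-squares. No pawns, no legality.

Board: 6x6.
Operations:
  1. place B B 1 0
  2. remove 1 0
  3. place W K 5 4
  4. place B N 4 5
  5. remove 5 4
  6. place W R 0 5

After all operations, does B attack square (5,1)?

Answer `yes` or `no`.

Op 1: place BB@(1,0)
Op 2: remove (1,0)
Op 3: place WK@(5,4)
Op 4: place BN@(4,5)
Op 5: remove (5,4)
Op 6: place WR@(0,5)
Per-piece attacks for B:
  BN@(4,5): attacks (5,3) (3,3) (2,4)
B attacks (5,1): no

Answer: no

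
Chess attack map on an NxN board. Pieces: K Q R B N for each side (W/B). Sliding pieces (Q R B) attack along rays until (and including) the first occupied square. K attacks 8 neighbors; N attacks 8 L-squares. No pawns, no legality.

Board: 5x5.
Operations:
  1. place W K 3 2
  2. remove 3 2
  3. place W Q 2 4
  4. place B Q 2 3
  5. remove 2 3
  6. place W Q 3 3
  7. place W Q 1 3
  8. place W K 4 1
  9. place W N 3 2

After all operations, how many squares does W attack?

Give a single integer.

Answer: 23

Derivation:
Op 1: place WK@(3,2)
Op 2: remove (3,2)
Op 3: place WQ@(2,4)
Op 4: place BQ@(2,3)
Op 5: remove (2,3)
Op 6: place WQ@(3,3)
Op 7: place WQ@(1,3)
Op 8: place WK@(4,1)
Op 9: place WN@(3,2)
Per-piece attacks for W:
  WQ@(1,3): attacks (1,4) (1,2) (1,1) (1,0) (2,3) (3,3) (0,3) (2,4) (2,2) (3,1) (4,0) (0,4) (0,2) [ray(1,0) blocked at (3,3); ray(1,1) blocked at (2,4)]
  WQ@(2,4): attacks (2,3) (2,2) (2,1) (2,0) (3,4) (4,4) (1,4) (0,4) (3,3) (1,3) [ray(1,-1) blocked at (3,3); ray(-1,-1) blocked at (1,3)]
  WN@(3,2): attacks (4,4) (2,4) (1,3) (4,0) (2,0) (1,1)
  WQ@(3,3): attacks (3,4) (3,2) (4,3) (2,3) (1,3) (4,4) (4,2) (2,4) (2,2) (1,1) (0,0) [ray(0,-1) blocked at (3,2); ray(-1,0) blocked at (1,3); ray(-1,1) blocked at (2,4)]
  WK@(4,1): attacks (4,2) (4,0) (3,1) (3,2) (3,0)
Union (23 distinct): (0,0) (0,2) (0,3) (0,4) (1,0) (1,1) (1,2) (1,3) (1,4) (2,0) (2,1) (2,2) (2,3) (2,4) (3,0) (3,1) (3,2) (3,3) (3,4) (4,0) (4,2) (4,3) (4,4)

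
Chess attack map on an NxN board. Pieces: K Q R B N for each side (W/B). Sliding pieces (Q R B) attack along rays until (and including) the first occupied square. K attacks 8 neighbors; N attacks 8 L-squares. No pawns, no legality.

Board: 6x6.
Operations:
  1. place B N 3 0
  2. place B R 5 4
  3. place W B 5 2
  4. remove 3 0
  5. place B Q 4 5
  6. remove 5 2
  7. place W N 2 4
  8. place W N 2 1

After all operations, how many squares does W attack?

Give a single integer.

Op 1: place BN@(3,0)
Op 2: place BR@(5,4)
Op 3: place WB@(5,2)
Op 4: remove (3,0)
Op 5: place BQ@(4,5)
Op 6: remove (5,2)
Op 7: place WN@(2,4)
Op 8: place WN@(2,1)
Per-piece attacks for W:
  WN@(2,1): attacks (3,3) (4,2) (1,3) (0,2) (4,0) (0,0)
  WN@(2,4): attacks (4,5) (0,5) (3,2) (4,3) (1,2) (0,3)
Union (12 distinct): (0,0) (0,2) (0,3) (0,5) (1,2) (1,3) (3,2) (3,3) (4,0) (4,2) (4,3) (4,5)

Answer: 12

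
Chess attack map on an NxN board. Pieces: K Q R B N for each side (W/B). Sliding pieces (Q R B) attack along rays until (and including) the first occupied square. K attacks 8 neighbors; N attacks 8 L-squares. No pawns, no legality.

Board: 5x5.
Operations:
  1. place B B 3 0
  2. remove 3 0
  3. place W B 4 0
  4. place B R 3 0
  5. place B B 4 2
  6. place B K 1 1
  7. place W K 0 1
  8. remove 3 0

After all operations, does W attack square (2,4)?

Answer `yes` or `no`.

Answer: no

Derivation:
Op 1: place BB@(3,0)
Op 2: remove (3,0)
Op 3: place WB@(4,0)
Op 4: place BR@(3,0)
Op 5: place BB@(4,2)
Op 6: place BK@(1,1)
Op 7: place WK@(0,1)
Op 8: remove (3,0)
Per-piece attacks for W:
  WK@(0,1): attacks (0,2) (0,0) (1,1) (1,2) (1,0)
  WB@(4,0): attacks (3,1) (2,2) (1,3) (0,4)
W attacks (2,4): no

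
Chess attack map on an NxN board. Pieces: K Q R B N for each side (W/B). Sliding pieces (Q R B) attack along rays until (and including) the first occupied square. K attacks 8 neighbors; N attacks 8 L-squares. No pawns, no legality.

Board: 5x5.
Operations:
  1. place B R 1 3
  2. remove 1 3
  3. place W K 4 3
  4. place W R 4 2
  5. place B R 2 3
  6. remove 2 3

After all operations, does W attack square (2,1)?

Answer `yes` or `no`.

Op 1: place BR@(1,3)
Op 2: remove (1,3)
Op 3: place WK@(4,3)
Op 4: place WR@(4,2)
Op 5: place BR@(2,3)
Op 6: remove (2,3)
Per-piece attacks for W:
  WR@(4,2): attacks (4,3) (4,1) (4,0) (3,2) (2,2) (1,2) (0,2) [ray(0,1) blocked at (4,3)]
  WK@(4,3): attacks (4,4) (4,2) (3,3) (3,4) (3,2)
W attacks (2,1): no

Answer: no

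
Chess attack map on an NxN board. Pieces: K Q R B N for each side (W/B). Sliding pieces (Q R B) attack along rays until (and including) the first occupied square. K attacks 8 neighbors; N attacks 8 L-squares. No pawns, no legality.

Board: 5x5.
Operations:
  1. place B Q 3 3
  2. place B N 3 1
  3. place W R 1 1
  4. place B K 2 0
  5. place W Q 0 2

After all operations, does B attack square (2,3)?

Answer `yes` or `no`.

Answer: yes

Derivation:
Op 1: place BQ@(3,3)
Op 2: place BN@(3,1)
Op 3: place WR@(1,1)
Op 4: place BK@(2,0)
Op 5: place WQ@(0,2)
Per-piece attacks for B:
  BK@(2,0): attacks (2,1) (3,0) (1,0) (3,1) (1,1)
  BN@(3,1): attacks (4,3) (2,3) (1,2) (1,0)
  BQ@(3,3): attacks (3,4) (3,2) (3,1) (4,3) (2,3) (1,3) (0,3) (4,4) (4,2) (2,4) (2,2) (1,1) [ray(0,-1) blocked at (3,1); ray(-1,-1) blocked at (1,1)]
B attacks (2,3): yes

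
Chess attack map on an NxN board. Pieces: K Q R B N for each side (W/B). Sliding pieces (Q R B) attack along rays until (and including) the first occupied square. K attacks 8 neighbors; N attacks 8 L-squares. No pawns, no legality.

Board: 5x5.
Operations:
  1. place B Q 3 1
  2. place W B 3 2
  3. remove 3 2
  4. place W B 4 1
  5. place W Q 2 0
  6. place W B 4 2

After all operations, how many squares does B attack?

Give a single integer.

Op 1: place BQ@(3,1)
Op 2: place WB@(3,2)
Op 3: remove (3,2)
Op 4: place WB@(4,1)
Op 5: place WQ@(2,0)
Op 6: place WB@(4,2)
Per-piece attacks for B:
  BQ@(3,1): attacks (3,2) (3,3) (3,4) (3,0) (4,1) (2,1) (1,1) (0,1) (4,2) (4,0) (2,2) (1,3) (0,4) (2,0) [ray(1,0) blocked at (4,1); ray(1,1) blocked at (4,2); ray(-1,-1) blocked at (2,0)]
Union (14 distinct): (0,1) (0,4) (1,1) (1,3) (2,0) (2,1) (2,2) (3,0) (3,2) (3,3) (3,4) (4,0) (4,1) (4,2)

Answer: 14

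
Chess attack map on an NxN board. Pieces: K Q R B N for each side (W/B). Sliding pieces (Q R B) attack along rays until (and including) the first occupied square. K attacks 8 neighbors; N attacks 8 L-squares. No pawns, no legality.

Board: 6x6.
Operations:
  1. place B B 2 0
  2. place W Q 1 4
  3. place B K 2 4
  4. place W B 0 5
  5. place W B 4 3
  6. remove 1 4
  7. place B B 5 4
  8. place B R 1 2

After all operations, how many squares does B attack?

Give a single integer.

Answer: 19

Derivation:
Op 1: place BB@(2,0)
Op 2: place WQ@(1,4)
Op 3: place BK@(2,4)
Op 4: place WB@(0,5)
Op 5: place WB@(4,3)
Op 6: remove (1,4)
Op 7: place BB@(5,4)
Op 8: place BR@(1,2)
Per-piece attacks for B:
  BR@(1,2): attacks (1,3) (1,4) (1,5) (1,1) (1,0) (2,2) (3,2) (4,2) (5,2) (0,2)
  BB@(2,0): attacks (3,1) (4,2) (5,3) (1,1) (0,2)
  BK@(2,4): attacks (2,5) (2,3) (3,4) (1,4) (3,5) (3,3) (1,5) (1,3)
  BB@(5,4): attacks (4,5) (4,3) [ray(-1,-1) blocked at (4,3)]
Union (19 distinct): (0,2) (1,0) (1,1) (1,3) (1,4) (1,5) (2,2) (2,3) (2,5) (3,1) (3,2) (3,3) (3,4) (3,5) (4,2) (4,3) (4,5) (5,2) (5,3)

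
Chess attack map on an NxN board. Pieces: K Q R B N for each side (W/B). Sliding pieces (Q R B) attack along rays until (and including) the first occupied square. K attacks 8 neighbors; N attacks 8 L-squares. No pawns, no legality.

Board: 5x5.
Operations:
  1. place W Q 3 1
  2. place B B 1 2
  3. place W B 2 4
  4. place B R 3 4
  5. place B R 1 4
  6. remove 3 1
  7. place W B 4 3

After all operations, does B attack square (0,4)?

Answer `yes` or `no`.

Op 1: place WQ@(3,1)
Op 2: place BB@(1,2)
Op 3: place WB@(2,4)
Op 4: place BR@(3,4)
Op 5: place BR@(1,4)
Op 6: remove (3,1)
Op 7: place WB@(4,3)
Per-piece attacks for B:
  BB@(1,2): attacks (2,3) (3,4) (2,1) (3,0) (0,3) (0,1) [ray(1,1) blocked at (3,4)]
  BR@(1,4): attacks (1,3) (1,2) (2,4) (0,4) [ray(0,-1) blocked at (1,2); ray(1,0) blocked at (2,4)]
  BR@(3,4): attacks (3,3) (3,2) (3,1) (3,0) (4,4) (2,4) [ray(-1,0) blocked at (2,4)]
B attacks (0,4): yes

Answer: yes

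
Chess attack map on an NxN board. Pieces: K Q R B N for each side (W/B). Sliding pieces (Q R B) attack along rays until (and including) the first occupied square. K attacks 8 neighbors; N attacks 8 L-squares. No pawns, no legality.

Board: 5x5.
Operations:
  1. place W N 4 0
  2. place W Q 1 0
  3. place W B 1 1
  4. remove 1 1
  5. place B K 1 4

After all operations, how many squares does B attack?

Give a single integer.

Op 1: place WN@(4,0)
Op 2: place WQ@(1,0)
Op 3: place WB@(1,1)
Op 4: remove (1,1)
Op 5: place BK@(1,4)
Per-piece attacks for B:
  BK@(1,4): attacks (1,3) (2,4) (0,4) (2,3) (0,3)
Union (5 distinct): (0,3) (0,4) (1,3) (2,3) (2,4)

Answer: 5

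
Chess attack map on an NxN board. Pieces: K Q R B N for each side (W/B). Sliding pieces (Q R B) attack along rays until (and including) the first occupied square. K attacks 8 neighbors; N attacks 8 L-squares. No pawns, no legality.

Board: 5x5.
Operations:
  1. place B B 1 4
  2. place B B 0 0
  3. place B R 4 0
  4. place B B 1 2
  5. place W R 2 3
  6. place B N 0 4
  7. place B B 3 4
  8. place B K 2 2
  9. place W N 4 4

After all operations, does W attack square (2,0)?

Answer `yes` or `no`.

Op 1: place BB@(1,4)
Op 2: place BB@(0,0)
Op 3: place BR@(4,0)
Op 4: place BB@(1,2)
Op 5: place WR@(2,3)
Op 6: place BN@(0,4)
Op 7: place BB@(3,4)
Op 8: place BK@(2,2)
Op 9: place WN@(4,4)
Per-piece attacks for W:
  WR@(2,3): attacks (2,4) (2,2) (3,3) (4,3) (1,3) (0,3) [ray(0,-1) blocked at (2,2)]
  WN@(4,4): attacks (3,2) (2,3)
W attacks (2,0): no

Answer: no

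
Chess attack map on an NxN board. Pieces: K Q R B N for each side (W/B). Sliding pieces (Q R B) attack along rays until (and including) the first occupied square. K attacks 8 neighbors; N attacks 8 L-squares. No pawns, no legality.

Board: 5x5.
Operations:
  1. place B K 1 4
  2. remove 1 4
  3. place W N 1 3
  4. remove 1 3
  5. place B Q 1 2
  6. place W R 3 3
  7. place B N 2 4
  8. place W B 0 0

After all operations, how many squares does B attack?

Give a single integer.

Answer: 16

Derivation:
Op 1: place BK@(1,4)
Op 2: remove (1,4)
Op 3: place WN@(1,3)
Op 4: remove (1,3)
Op 5: place BQ@(1,2)
Op 6: place WR@(3,3)
Op 7: place BN@(2,4)
Op 8: place WB@(0,0)
Per-piece attacks for B:
  BQ@(1,2): attacks (1,3) (1,4) (1,1) (1,0) (2,2) (3,2) (4,2) (0,2) (2,3) (3,4) (2,1) (3,0) (0,3) (0,1)
  BN@(2,4): attacks (3,2) (4,3) (1,2) (0,3)
Union (16 distinct): (0,1) (0,2) (0,3) (1,0) (1,1) (1,2) (1,3) (1,4) (2,1) (2,2) (2,3) (3,0) (3,2) (3,4) (4,2) (4,3)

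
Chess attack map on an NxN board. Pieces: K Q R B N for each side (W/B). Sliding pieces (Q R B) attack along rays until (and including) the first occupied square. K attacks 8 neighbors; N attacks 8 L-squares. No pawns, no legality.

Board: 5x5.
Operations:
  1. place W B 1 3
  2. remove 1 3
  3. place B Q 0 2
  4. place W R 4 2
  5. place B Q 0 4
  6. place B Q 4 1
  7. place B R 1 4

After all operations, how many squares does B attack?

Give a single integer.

Answer: 22

Derivation:
Op 1: place WB@(1,3)
Op 2: remove (1,3)
Op 3: place BQ@(0,2)
Op 4: place WR@(4,2)
Op 5: place BQ@(0,4)
Op 6: place BQ@(4,1)
Op 7: place BR@(1,4)
Per-piece attacks for B:
  BQ@(0,2): attacks (0,3) (0,4) (0,1) (0,0) (1,2) (2,2) (3,2) (4,2) (1,3) (2,4) (1,1) (2,0) [ray(0,1) blocked at (0,4); ray(1,0) blocked at (4,2)]
  BQ@(0,4): attacks (0,3) (0,2) (1,4) (1,3) (2,2) (3,1) (4,0) [ray(0,-1) blocked at (0,2); ray(1,0) blocked at (1,4)]
  BR@(1,4): attacks (1,3) (1,2) (1,1) (1,0) (2,4) (3,4) (4,4) (0,4) [ray(-1,0) blocked at (0,4)]
  BQ@(4,1): attacks (4,2) (4,0) (3,1) (2,1) (1,1) (0,1) (3,2) (2,3) (1,4) (3,0) [ray(0,1) blocked at (4,2); ray(-1,1) blocked at (1,4)]
Union (22 distinct): (0,0) (0,1) (0,2) (0,3) (0,4) (1,0) (1,1) (1,2) (1,3) (1,4) (2,0) (2,1) (2,2) (2,3) (2,4) (3,0) (3,1) (3,2) (3,4) (4,0) (4,2) (4,4)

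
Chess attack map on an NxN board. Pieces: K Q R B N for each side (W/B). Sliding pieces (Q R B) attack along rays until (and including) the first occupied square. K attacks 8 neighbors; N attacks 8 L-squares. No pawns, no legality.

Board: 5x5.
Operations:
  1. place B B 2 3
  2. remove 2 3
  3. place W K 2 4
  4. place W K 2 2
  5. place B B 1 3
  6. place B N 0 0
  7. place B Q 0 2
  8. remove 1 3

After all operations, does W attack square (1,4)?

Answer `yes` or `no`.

Answer: yes

Derivation:
Op 1: place BB@(2,3)
Op 2: remove (2,3)
Op 3: place WK@(2,4)
Op 4: place WK@(2,2)
Op 5: place BB@(1,3)
Op 6: place BN@(0,0)
Op 7: place BQ@(0,2)
Op 8: remove (1,3)
Per-piece attacks for W:
  WK@(2,2): attacks (2,3) (2,1) (3,2) (1,2) (3,3) (3,1) (1,3) (1,1)
  WK@(2,4): attacks (2,3) (3,4) (1,4) (3,3) (1,3)
W attacks (1,4): yes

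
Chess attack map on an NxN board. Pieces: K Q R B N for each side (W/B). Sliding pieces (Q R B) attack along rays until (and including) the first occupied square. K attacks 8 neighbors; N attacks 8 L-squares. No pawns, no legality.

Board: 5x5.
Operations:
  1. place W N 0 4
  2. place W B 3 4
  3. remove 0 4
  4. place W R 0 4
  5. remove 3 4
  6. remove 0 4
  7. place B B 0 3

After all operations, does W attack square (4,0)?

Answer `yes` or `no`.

Answer: no

Derivation:
Op 1: place WN@(0,4)
Op 2: place WB@(3,4)
Op 3: remove (0,4)
Op 4: place WR@(0,4)
Op 5: remove (3,4)
Op 6: remove (0,4)
Op 7: place BB@(0,3)
Per-piece attacks for W:
W attacks (4,0): no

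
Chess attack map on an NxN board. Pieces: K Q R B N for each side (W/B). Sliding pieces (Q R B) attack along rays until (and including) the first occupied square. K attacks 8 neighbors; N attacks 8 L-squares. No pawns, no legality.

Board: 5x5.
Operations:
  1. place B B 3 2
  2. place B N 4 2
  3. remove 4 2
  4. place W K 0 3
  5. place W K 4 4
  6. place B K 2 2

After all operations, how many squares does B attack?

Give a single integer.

Answer: 12

Derivation:
Op 1: place BB@(3,2)
Op 2: place BN@(4,2)
Op 3: remove (4,2)
Op 4: place WK@(0,3)
Op 5: place WK@(4,4)
Op 6: place BK@(2,2)
Per-piece attacks for B:
  BK@(2,2): attacks (2,3) (2,1) (3,2) (1,2) (3,3) (3,1) (1,3) (1,1)
  BB@(3,2): attacks (4,3) (4,1) (2,3) (1,4) (2,1) (1,0)
Union (12 distinct): (1,0) (1,1) (1,2) (1,3) (1,4) (2,1) (2,3) (3,1) (3,2) (3,3) (4,1) (4,3)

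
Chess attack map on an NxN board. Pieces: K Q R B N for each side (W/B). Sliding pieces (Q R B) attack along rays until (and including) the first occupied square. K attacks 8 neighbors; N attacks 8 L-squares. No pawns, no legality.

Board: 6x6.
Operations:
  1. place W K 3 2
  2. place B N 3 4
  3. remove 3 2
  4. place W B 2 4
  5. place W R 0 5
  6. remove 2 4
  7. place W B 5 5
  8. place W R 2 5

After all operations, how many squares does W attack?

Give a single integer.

Answer: 19

Derivation:
Op 1: place WK@(3,2)
Op 2: place BN@(3,4)
Op 3: remove (3,2)
Op 4: place WB@(2,4)
Op 5: place WR@(0,5)
Op 6: remove (2,4)
Op 7: place WB@(5,5)
Op 8: place WR@(2,5)
Per-piece attacks for W:
  WR@(0,5): attacks (0,4) (0,3) (0,2) (0,1) (0,0) (1,5) (2,5) [ray(1,0) blocked at (2,5)]
  WR@(2,5): attacks (2,4) (2,3) (2,2) (2,1) (2,0) (3,5) (4,5) (5,5) (1,5) (0,5) [ray(1,0) blocked at (5,5); ray(-1,0) blocked at (0,5)]
  WB@(5,5): attacks (4,4) (3,3) (2,2) (1,1) (0,0)
Union (19 distinct): (0,0) (0,1) (0,2) (0,3) (0,4) (0,5) (1,1) (1,5) (2,0) (2,1) (2,2) (2,3) (2,4) (2,5) (3,3) (3,5) (4,4) (4,5) (5,5)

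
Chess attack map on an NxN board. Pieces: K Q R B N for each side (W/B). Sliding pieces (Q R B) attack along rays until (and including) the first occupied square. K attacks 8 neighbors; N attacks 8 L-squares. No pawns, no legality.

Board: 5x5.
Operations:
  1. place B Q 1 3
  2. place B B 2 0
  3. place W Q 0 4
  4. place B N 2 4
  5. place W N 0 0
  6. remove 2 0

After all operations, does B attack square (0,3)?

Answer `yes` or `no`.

Answer: yes

Derivation:
Op 1: place BQ@(1,3)
Op 2: place BB@(2,0)
Op 3: place WQ@(0,4)
Op 4: place BN@(2,4)
Op 5: place WN@(0,0)
Op 6: remove (2,0)
Per-piece attacks for B:
  BQ@(1,3): attacks (1,4) (1,2) (1,1) (1,0) (2,3) (3,3) (4,3) (0,3) (2,4) (2,2) (3,1) (4,0) (0,4) (0,2) [ray(1,1) blocked at (2,4); ray(-1,1) blocked at (0,4)]
  BN@(2,4): attacks (3,2) (4,3) (1,2) (0,3)
B attacks (0,3): yes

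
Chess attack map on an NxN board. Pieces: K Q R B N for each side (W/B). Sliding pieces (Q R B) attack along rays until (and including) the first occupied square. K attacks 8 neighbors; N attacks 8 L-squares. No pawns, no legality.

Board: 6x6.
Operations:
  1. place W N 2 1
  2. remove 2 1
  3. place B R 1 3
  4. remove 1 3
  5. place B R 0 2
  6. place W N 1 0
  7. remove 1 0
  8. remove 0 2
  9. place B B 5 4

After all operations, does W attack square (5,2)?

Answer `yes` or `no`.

Op 1: place WN@(2,1)
Op 2: remove (2,1)
Op 3: place BR@(1,3)
Op 4: remove (1,3)
Op 5: place BR@(0,2)
Op 6: place WN@(1,0)
Op 7: remove (1,0)
Op 8: remove (0,2)
Op 9: place BB@(5,4)
Per-piece attacks for W:
W attacks (5,2): no

Answer: no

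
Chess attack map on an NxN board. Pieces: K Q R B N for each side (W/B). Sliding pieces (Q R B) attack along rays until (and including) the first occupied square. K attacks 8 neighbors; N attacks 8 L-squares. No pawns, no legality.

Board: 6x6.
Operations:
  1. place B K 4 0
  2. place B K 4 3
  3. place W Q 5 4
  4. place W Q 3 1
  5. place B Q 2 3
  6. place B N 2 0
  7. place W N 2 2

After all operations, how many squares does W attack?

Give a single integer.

Op 1: place BK@(4,0)
Op 2: place BK@(4,3)
Op 3: place WQ@(5,4)
Op 4: place WQ@(3,1)
Op 5: place BQ@(2,3)
Op 6: place BN@(2,0)
Op 7: place WN@(2,2)
Per-piece attacks for W:
  WN@(2,2): attacks (3,4) (4,3) (1,4) (0,3) (3,0) (4,1) (1,0) (0,1)
  WQ@(3,1): attacks (3,2) (3,3) (3,4) (3,5) (3,0) (4,1) (5,1) (2,1) (1,1) (0,1) (4,2) (5,3) (4,0) (2,2) (2,0) [ray(1,-1) blocked at (4,0); ray(-1,1) blocked at (2,2); ray(-1,-1) blocked at (2,0)]
  WQ@(5,4): attacks (5,5) (5,3) (5,2) (5,1) (5,0) (4,4) (3,4) (2,4) (1,4) (0,4) (4,5) (4,3) [ray(-1,-1) blocked at (4,3)]
Union (26 distinct): (0,1) (0,3) (0,4) (1,0) (1,1) (1,4) (2,0) (2,1) (2,2) (2,4) (3,0) (3,2) (3,3) (3,4) (3,5) (4,0) (4,1) (4,2) (4,3) (4,4) (4,5) (5,0) (5,1) (5,2) (5,3) (5,5)

Answer: 26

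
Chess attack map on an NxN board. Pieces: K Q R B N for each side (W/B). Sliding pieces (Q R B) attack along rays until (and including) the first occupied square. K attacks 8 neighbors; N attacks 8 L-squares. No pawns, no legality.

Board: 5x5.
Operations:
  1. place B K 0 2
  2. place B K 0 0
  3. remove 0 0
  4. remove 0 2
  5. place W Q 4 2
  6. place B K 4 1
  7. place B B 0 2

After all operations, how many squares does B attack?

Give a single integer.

Answer: 9

Derivation:
Op 1: place BK@(0,2)
Op 2: place BK@(0,0)
Op 3: remove (0,0)
Op 4: remove (0,2)
Op 5: place WQ@(4,2)
Op 6: place BK@(4,1)
Op 7: place BB@(0,2)
Per-piece attacks for B:
  BB@(0,2): attacks (1,3) (2,4) (1,1) (2,0)
  BK@(4,1): attacks (4,2) (4,0) (3,1) (3,2) (3,0)
Union (9 distinct): (1,1) (1,3) (2,0) (2,4) (3,0) (3,1) (3,2) (4,0) (4,2)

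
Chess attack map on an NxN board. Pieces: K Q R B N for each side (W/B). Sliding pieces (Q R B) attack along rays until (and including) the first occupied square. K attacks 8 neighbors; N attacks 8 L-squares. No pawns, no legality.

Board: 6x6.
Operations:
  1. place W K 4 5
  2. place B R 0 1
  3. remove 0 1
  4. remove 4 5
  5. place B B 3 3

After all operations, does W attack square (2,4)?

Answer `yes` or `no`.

Op 1: place WK@(4,5)
Op 2: place BR@(0,1)
Op 3: remove (0,1)
Op 4: remove (4,5)
Op 5: place BB@(3,3)
Per-piece attacks for W:
W attacks (2,4): no

Answer: no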